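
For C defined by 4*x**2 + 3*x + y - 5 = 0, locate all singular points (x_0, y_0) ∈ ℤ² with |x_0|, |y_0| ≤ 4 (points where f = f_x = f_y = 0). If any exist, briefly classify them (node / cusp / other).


No singular points in the scanned grid; C is smooth there.

Compute partial derivatives:
  f_x = 8*x + 3.
  f_y = 1.
f_y = 1 is a nonzero constant, so f_y never vanishes: no point (x, y) can satisfy f = f_x = f_y = 0. In particular no (x, y) ∈ {−4, ..., 4}² is singular; the curve is smooth.


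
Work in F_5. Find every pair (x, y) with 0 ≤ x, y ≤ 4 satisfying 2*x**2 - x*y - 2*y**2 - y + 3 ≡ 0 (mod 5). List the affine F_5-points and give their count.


Affine F_5-points: {(0, 1), (1, 0), (1, 4), (3, 1), (3, 2), (4, 0)}; count = 6.

For each of the 25 pairs (x, y) ∈ F_5², evaluate f(x, y) mod 5. Record the zeros.
  x = 0: [0↦3, 1↦0, 2↦3, 3↦2, 4↦2]  zeros at y ∈ {1}
  x = 1: [0↦0, 1↦1, 2↦3, 3↦1, 4↦0]  zeros at y ∈ {0, 4}
  x = 2: [0↦1, 1↦1, 2↦2, 3↦4, 4↦2]  zeros at y ∈ ∅
  x = 3: [0↦1, 1↦0, 2↦0, 3↦1, 4↦3]  zeros at y ∈ {1, 2}
  x = 4: [0↦0, 1↦3, 2↦2, 3↦2, 4↦3]  zeros at y ∈ {0}
Collecting zeros: affine points = {(0, 1), (1, 0), (1, 4), (3, 1), (3, 2), (4, 0)}.
Total count |C(F_5)_aff| = 6.


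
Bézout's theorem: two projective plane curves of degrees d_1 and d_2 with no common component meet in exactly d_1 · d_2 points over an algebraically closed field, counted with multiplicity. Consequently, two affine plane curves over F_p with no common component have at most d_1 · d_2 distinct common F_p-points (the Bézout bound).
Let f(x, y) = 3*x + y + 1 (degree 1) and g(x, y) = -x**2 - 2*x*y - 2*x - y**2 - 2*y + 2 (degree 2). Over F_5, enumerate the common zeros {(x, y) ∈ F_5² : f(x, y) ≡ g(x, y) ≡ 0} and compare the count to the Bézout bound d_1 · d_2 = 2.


Common zeros: ∅; count = 0; Bézout bound = 2.

deg(f) = 1, deg(g) = 2, so Bézout bound = 2.
Scan x ∈ F_5. For each x, list the y ∈ F_5 with f(x, y) ≡ 0 and those with g(x, y) ≡ 0 (mod 5); the common zeros in that column are the intersection.
  x = 0: f ≡ 0 at y ∈ {4}; g ≡ 0 at y ∈ ∅; common: ∅.
  x = 1: f ≡ 0 at y ∈ {1}; g ≡ 0 at y ∈ ∅; common: ∅.
  x = 2: f ≡ 0 at y ∈ {3}; g ≡ 0 at y ∈ ∅; common: ∅.
  x = 3: f ≡ 0 at y ∈ {0}; g ≡ 0 at y ∈ ∅; common: ∅.
  x = 4: f ≡ 0 at y ∈ {2}; g ≡ 0 at y ∈ ∅; common: ∅.
Collecting: common zeros = ∅, so the count is 0.
Comparison with the Bézout bound: 0 ≤ 2 = deg(f)·deg(g), as expected for curves with no common component (the affine F_5-count falls short of the bound because intersections may lie at infinity, over extension fields, or carry multiplicity).


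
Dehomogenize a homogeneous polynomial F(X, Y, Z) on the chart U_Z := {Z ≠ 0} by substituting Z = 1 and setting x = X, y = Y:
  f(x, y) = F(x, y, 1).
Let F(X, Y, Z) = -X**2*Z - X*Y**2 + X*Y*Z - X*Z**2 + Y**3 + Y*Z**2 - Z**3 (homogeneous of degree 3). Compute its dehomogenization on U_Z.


f(x, y) = -x**2 - x*y**2 + x*y - x + y**3 + y - 1

On U_Z we set Z = 1. Each monomial c·X^i·Y^j·Z^k in F becomes c·x^i·y^j·1^k = c·x^i·y^j.
Substituting Z = 1: F(X, Y, 1) = -x**2 - x*y**2 + x*y - x + y**3 + y - 1.
Note: deg(f) ≤ deg(F) = 3; strict inequality happens when F is divisible by Z (lost terms).


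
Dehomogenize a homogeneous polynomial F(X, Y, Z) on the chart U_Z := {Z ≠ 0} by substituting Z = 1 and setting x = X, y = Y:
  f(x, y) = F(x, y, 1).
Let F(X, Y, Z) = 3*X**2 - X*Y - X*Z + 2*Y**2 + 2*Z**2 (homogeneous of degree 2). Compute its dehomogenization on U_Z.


f(x, y) = 3*x**2 - x*y - x + 2*y**2 + 2

On U_Z we set Z = 1. Each monomial c·X^i·Y^j·Z^k in F becomes c·x^i·y^j·1^k = c·x^i·y^j.
Substituting Z = 1: F(X, Y, 1) = 3*x**2 - x*y - x + 2*y**2 + 2.
Note: deg(f) ≤ deg(F) = 2; strict inequality happens when F is divisible by Z (lost terms).


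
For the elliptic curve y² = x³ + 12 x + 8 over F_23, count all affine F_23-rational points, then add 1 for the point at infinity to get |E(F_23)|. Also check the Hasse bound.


Affine points = {(0, 10), (0, 13), (3, 5), (3, 18), (5, 3), (5, 20), (8, 8), (8, 15), (10, 1), (10, 22), (16, 8), (16, 15), (22, 8), (22, 15)}; affine count = 14; |E(F_23)| = 15.

Discriminant check: Δ ∝ 4a³ + 27b² = 4·12³ + 27·8² = 4·1728 + 27·64 ≡ 15 (mod 23). Nonzero ⇒ E is nonsingular.
For each x ∈ F_23, compute rhs = x³ + 12·x + 8 mod 23, then count y ∈ F_23 with y² ≡ rhs.
  x = 0: rhs = 8, matching y values: 10, 13 (2 points).
  x = 1: rhs = 21, matching y values: none (0 points).
  x = 2: rhs = 17, matching y values: none (0 points).
  x = 3: rhs = 2, matching y values: 5, 18 (2 points).
  x = 4: rhs = 5, matching y values: none (0 points).
  x = 5: rhs = 9, matching y values: 3, 20 (2 points).
  x = 6: rhs = 20, matching y values: none (0 points).
  x = 7: rhs = 21, matching y values: none (0 points).
  x = 8: rhs = 18, matching y values: 8, 15 (2 points).
  x = 9: rhs = 17, matching y values: none (0 points).
  x = 10: rhs = 1, matching y values: 1, 22 (2 points).
  x = 11: rhs = 22, matching y values: none (0 points).
  x = 12: rhs = 17, matching y values: none (0 points).
  x = 13: rhs = 15, matching y values: none (0 points).
  x = 14: rhs = 22, matching y values: none (0 points).
  x = 15: rhs = 21, matching y values: none (0 points).
  x = 16: rhs = 18, matching y values: 8, 15 (2 points).
  x = 17: rhs = 19, matching y values: none (0 points).
  x = 18: rhs = 7, matching y values: none (0 points).
  x = 19: rhs = 11, matching y values: none (0 points).
  x = 20: rhs = 14, matching y values: none (0 points).
  x = 21: rhs = 22, matching y values: none (0 points).
  x = 22: rhs = 18, matching y values: 8, 15 (2 points).
Total affine count: 14.
Full point count |E(F_23)| = 14 + 1 = 15.
Hasse bound: |15 − (23+1)| = |-9| = 9 ≤ 2√23 ≈ 9.5917 ✓.


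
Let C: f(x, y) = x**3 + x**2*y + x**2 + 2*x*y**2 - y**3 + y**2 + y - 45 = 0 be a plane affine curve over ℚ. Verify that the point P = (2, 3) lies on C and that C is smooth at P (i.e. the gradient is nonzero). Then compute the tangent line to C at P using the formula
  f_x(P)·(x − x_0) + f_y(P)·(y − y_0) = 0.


Tangent line at P: 46*x + 8*y - 116 = 0.

Step 1: f(2, 3) = 0, so P lies on C.
Step 2: partial derivatives
  f_x(x, y) = 3*x**2 + 2*x*y + 2*x + 2*y**2, f_y(x, y) = x**2 + 4*x*y - 3*y**2 + 2*y + 1.
  f_x(P) = 46, f_y(P) = 8 (gradient nonzero, so P is smooth).
Step 3: tangent line at P: 46·(x − 2) + 8·(y − 3) = 0.
Expanding: 46*x + 8*y - 116 = 0.


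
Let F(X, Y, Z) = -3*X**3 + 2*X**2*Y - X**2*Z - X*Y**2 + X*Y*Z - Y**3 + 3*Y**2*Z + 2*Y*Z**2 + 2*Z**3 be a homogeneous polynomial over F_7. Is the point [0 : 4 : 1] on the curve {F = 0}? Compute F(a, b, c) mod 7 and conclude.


F(0,4,1) ≡ 1 (mod 7); P is NOT on the curve.

Evaluate F(0, 4, 1) term-by-term (mod 7).
  -3*X**3 ↦ -3·0·1·1 = 0
  2*X**2*Y ↦ 2·0·4·1 = 0
  -X**2*Z ↦ -1·0·1·1 = 0
  -X*Y**2 ↦ -1·0·16·1 = 0
  X*Y*Z ↦ 1·0·4·1 = 0
  -Y**3 ↦ -1·1·64·1 = -64
  3*Y**2*Z ↦ 3·1·16·1 = 48
  2*Y*Z**2 ↦ 2·1·4·1 = 8
  2*Z**3 ↦ 2·1·1·1 = 2
Sum: F(0, 4, 1) = (0) + (0) + (0) + (0) + (0) + (-64) + (48) + (8) + (2) = -6.
Reducing mod 7: -6 ≡ 1 (mod 7).
Since F(a, b, c) ≡ 1 ≠ 0 (mod 7), P does NOT lie on the curve.


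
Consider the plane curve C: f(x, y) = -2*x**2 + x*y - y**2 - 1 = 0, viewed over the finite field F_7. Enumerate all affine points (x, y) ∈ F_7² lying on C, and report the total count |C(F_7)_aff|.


Affine F_7-points: ∅; count = 0.

For each of the 49 pairs (x, y) ∈ F_7², evaluate f(x, y) mod 7. Record the zeros.
  x = 0: [0↦6, 1↦5, 2↦2, 3↦4, 4↦4, 5↦2, 6↦5]  zeros at y ∈ ∅
  x = 1: [0↦4, 1↦4, 2↦2, 3↦5, 4↦6, 5↦5, 6↦2]  zeros at y ∈ ∅
  x = 2: [0↦5, 1↦6, 2↦5, 3↦2, 4↦4, 5↦4, 6↦2]  zeros at y ∈ ∅
  x = 3: [0↦2, 1↦4, 2↦4, 3↦2, 4↦5, 5↦6, 6↦5]  zeros at y ∈ ∅
  x = 4: [0↦2, 1↦5, 2↦6, 3↦5, 4↦2, 5↦4, 6↦4]  zeros at y ∈ ∅
  x = 5: [0↦5, 1↦2, 2↦4, 3↦4, 4↦2, 5↦5, 6↦6]  zeros at y ∈ ∅
  x = 6: [0↦4, 1↦2, 2↦5, 3↦6, 4↦5, 5↦2, 6↦4]  zeros at y ∈ ∅
Collecting zeros: affine points = ∅.
Total count |C(F_7)_aff| = 0.


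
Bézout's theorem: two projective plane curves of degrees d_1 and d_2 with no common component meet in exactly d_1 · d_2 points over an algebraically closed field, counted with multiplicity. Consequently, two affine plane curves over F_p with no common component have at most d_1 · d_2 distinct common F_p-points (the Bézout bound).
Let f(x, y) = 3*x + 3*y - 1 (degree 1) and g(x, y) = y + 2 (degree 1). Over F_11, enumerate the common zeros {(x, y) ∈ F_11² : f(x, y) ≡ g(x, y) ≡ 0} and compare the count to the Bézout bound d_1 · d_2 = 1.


Common zeros: {(6, 9)}; count = 1; Bézout bound = 1.

deg(f) = 1, deg(g) = 1, so Bézout bound = 1.
Scan x ∈ F_11. For each x, list the y ∈ F_11 with f(x, y) ≡ 0 and those with g(x, y) ≡ 0 (mod 11); the common zeros in that column are the intersection.
  x = 0: f ≡ 0 at y ∈ {4}; g ≡ 0 at y ∈ {9}; common: ∅.
  x = 1: f ≡ 0 at y ∈ {3}; g ≡ 0 at y ∈ {9}; common: ∅.
  x = 2: f ≡ 0 at y ∈ {2}; g ≡ 0 at y ∈ {9}; common: ∅.
  x = 3: f ≡ 0 at y ∈ {1}; g ≡ 0 at y ∈ {9}; common: ∅.
  x = 4: f ≡ 0 at y ∈ {0}; g ≡ 0 at y ∈ {9}; common: ∅.
  x = 5: f ≡ 0 at y ∈ {10}; g ≡ 0 at y ∈ {9}; common: ∅.
  x = 6: f ≡ 0 at y ∈ {9}; g ≡ 0 at y ∈ {9}; common: {9}.
  x = 7: f ≡ 0 at y ∈ {8}; g ≡ 0 at y ∈ {9}; common: ∅.
  x = 8: f ≡ 0 at y ∈ {7}; g ≡ 0 at y ∈ {9}; common: ∅.
  x = 9: f ≡ 0 at y ∈ {6}; g ≡ 0 at y ∈ {9}; common: ∅.
  x = 10: f ≡ 0 at y ∈ {5}; g ≡ 0 at y ∈ {9}; common: ∅.
Collecting: common zeros = {(6, 9)}, so the count is 1.
Comparison with the Bézout bound: 1 ≤ 1 = deg(f)·deg(g), as expected for curves with no common component (the bound is attained).


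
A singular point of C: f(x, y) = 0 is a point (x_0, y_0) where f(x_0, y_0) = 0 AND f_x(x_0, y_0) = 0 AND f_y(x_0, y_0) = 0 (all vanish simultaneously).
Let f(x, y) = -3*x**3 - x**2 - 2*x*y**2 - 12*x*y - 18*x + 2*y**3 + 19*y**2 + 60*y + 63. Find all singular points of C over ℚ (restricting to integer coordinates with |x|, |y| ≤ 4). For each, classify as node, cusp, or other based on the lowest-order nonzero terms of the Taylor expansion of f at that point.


Singular points: {(0, -3)}; classification: node.

Compute partial derivatives:
  f_x = -9*x**2 - 2*x - 2*y**2 - 12*y - 18.
  f_y = -4*x*y - 12*x + 6*y**2 + 38*y + 60.
Scan x_0 ∈ {−4, ..., 4}. For each x_0, f_y(x_0, y) is a polynomial in y; find its integer roots y ∈ {−4, ..., 4}, then test f_x and f at those candidates.
  x = -4: f_y(-4, y) = 6*y**2 + 54*y + 108; vanishes at y ∈ {-3}. (-4, -3): f_x = -136 ≠ 0.
  x = -3: f_y(-3, y) = 6*y**2 + 50*y + 96; vanishes at y ∈ {-3}. (-3, -3): f_x = -75 ≠ 0.
  x = -2: f_y(-2, y) = 6*y**2 + 46*y + 84; vanishes at y ∈ {-3}. (-2, -3): f_x = -32 ≠ 0.
  x = -1: f_y(-1, y) = 6*y**2 + 42*y + 72; vanishes at y ∈ {-4, -3}. (-1, -4): f_x = -9 ≠ 0; (-1, -3): f_x = -7 ≠ 0.
  x = 0: f_y(0, y) = 6*y**2 + 38*y + 60; vanishes at y ∈ {-3}. (0, -3): f_x = 0, f = 0 — SINGULAR.
  x = 1: f_y(1, y) = 6*y**2 + 34*y + 48; vanishes at y ∈ {-3}. (1, -3): f_x = -11 ≠ 0.
  x = 2: f_y(2, y) = 6*y**2 + 30*y + 36; vanishes at y ∈ {-3, -2}. (2, -3): f_x = -40 ≠ 0; (2, -2): f_x = -42 ≠ 0.
  x = 3: f_y(3, y) = 6*y**2 + 26*y + 24; vanishes at y ∈ {-3}. (3, -3): f_x = -87 ≠ 0.
  x = 4: f_y(4, y) = 6*y**2 + 22*y + 12; vanishes at y ∈ {-3}. (4, -3): f_x = -152 ≠ 0.
Only singular point on the grid: (0, -3).
Classify: substitute x = 0 + u, y = -3 + v and expand: f = -3*u**3 - u**2 - 2*u*v**2 + 2*v**3 + v**2.
No constant or linear terms (consistent with a singular point). Quadratic part: -u**2 + v**2. Cubic part: -3*u**3 - 2*u*v**2 + 2*v**3.
The quadratic part v**2 - u**2 = (v − u)(v + u) splits into two distinct linear factors, so there are two distinct tangent lines y − -3 = ±(x − 0) — this is a node (ordinary double point).
Classification: node.


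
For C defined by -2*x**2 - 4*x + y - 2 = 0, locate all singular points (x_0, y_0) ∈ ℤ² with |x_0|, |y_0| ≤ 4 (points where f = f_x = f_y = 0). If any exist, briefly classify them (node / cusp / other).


No singular points in the scanned grid; C is smooth there.

Compute partial derivatives:
  f_x = -4*x - 4.
  f_y = 1.
f_y = 1 is a nonzero constant, so f_y never vanishes: no point (x, y) can satisfy f = f_x = f_y = 0. In particular no (x, y) ∈ {−4, ..., 4}² is singular; the curve is smooth.


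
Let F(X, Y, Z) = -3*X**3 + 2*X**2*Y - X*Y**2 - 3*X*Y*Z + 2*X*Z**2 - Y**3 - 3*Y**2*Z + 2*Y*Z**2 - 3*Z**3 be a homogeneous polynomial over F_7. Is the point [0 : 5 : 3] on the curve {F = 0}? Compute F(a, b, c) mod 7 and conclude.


F(0,5,3) ≡ 2 (mod 7); P is NOT on the curve.

Evaluate F(0, 5, 3) term-by-term (mod 7).
  -3*X**3 ↦ -3·0·1·1 = 0
  2*X**2*Y ↦ 2·0·5·1 = 0
  -X*Y**2 ↦ -1·0·25·1 = 0
  -3*X*Y*Z ↦ -3·0·5·3 = 0
  2*X*Z**2 ↦ 2·0·1·9 = 0
  -Y**3 ↦ -1·1·125·1 = -125
  -3*Y**2*Z ↦ -3·1·25·3 = -225
  2*Y*Z**2 ↦ 2·1·5·9 = 90
  -3*Z**3 ↦ -3·1·1·27 = -81
Sum: F(0, 5, 3) = (0) + (0) + (0) + (0) + (0) + (-125) + (-225) + (90) + (-81) = -341.
Reducing mod 7: -341 ≡ 2 (mod 7).
Since F(a, b, c) ≡ 2 ≠ 0 (mod 7), P does NOT lie on the curve.


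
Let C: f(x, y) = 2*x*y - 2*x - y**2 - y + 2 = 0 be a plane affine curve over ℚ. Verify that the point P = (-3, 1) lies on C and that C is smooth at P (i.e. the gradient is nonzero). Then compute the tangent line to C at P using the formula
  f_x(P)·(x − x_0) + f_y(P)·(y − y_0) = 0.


Tangent line at P: 9 - 9*y = 0.

Step 1: f(-3, 1) = 0, so P lies on C.
Step 2: partial derivatives
  f_x(x, y) = 2*y - 2, f_y(x, y) = 2*x - 2*y - 1.
  f_x(P) = 0, f_y(P) = -9 (gradient nonzero, so P is smooth).
Step 3: tangent line at P: 0·(x − -3) + -9·(y − 1) = 0.
Expanding: 9 - 9*y = 0.


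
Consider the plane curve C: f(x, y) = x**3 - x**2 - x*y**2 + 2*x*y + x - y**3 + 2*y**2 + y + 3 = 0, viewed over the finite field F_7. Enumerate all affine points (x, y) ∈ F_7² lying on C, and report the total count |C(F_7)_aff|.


Affine F_7-points: {(1, 1), (2, 4), (2, 5), (3, 4), (3, 5), (6, 0)}; count = 6.

For each of the 49 pairs (x, y) ∈ F_7², evaluate f(x, y) mod 7. Record the zeros.
  x = 0: [0↦3, 1↦5, 2↦5, 3↦4, 4↦3, 5↦3, 6↦5]  zeros at y ∈ ∅
  x = 1: [0↦4, 1↦0, 2↦6, 3↦2, 4↦3, 5↦3, 6↦3]  zeros at y ∈ {1}
  x = 2: [0↦2, 1↦6, 2↦4, 3↦4, 4↦0, 5↦0, 6↦5]  zeros at y ∈ {4, 5}
  x = 3: [0↦3, 1↦1, 2↦5, 3↦2, 4↦0, 5↦0, 6↦3]  zeros at y ∈ {4, 5}
  x = 4: [0↦6, 1↦5, 2↦1, 3↦2, 4↦2, 5↦2, 6↦3]  zeros at y ∈ ∅
  x = 5: [0↦3, 1↦3, 2↦5, 3↦3, 4↦5, 5↦5, 6↦4]  zeros at y ∈ ∅
  x = 6: [0↦0, 1↦1, 2↦2, 3↦4, 4↦1, 5↦1, 6↦5]  zeros at y ∈ {0}
Collecting zeros: affine points = {(1, 1), (2, 4), (2, 5), (3, 4), (3, 5), (6, 0)}.
Total count |C(F_7)_aff| = 6.


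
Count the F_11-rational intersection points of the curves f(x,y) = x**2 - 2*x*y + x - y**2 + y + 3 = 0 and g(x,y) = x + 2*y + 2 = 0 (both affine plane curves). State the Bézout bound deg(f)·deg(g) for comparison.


Common zeros: {(2, 9), (5, 2)}; count = 2; Bézout bound = 2.

deg(f) = 2, deg(g) = 1, so Bézout bound = 2.
Scan x ∈ F_11. For each x, list the y ∈ F_11 with f(x, y) ≡ 0 and those with g(x, y) ≡ 0 (mod 11); the common zeros in that column are the intersection.
  x = 0: f ≡ 0 at y ∈ ∅; g ≡ 0 at y ∈ {10}; common: ∅.
  x = 1: f ≡ 0 at y ∈ ∅; g ≡ 0 at y ∈ {4}; common: ∅.
  x = 2: f ≡ 0 at y ∈ {9, 10}; g ≡ 0 at y ∈ {9}; common: {9}.
  x = 3: f ≡ 0 at y ∈ ∅; g ≡ 0 at y ∈ {3}; common: ∅.
  x = 4: f ≡ 0 at y ∈ {6, 9}; g ≡ 0 at y ∈ {8}; common: ∅.
  x = 5: f ≡ 0 at y ∈ {0, 2}; g ≡ 0 at y ∈ {2}; common: {2}.
  x = 6: f ≡ 0 at y ∈ {1, 10}; g ≡ 0 at y ∈ {7}; common: ∅.
  x = 7: f ≡ 0 at y ∈ {3, 6}; g ≡ 0 at y ∈ {1}; common: ∅.
  x = 8: f ≡ 0 at y ∈ ∅; g ≡ 0 at y ∈ {6}; common: ∅.
  x = 9: f ≡ 0 at y ∈ {2, 3}; g ≡ 0 at y ∈ {0}; common: ∅.
  x = 10: f ≡ 0 at y ∈ ∅; g ≡ 0 at y ∈ {5}; common: ∅.
Collecting: common zeros = {(2, 9), (5, 2)}, so the count is 2.
Comparison with the Bézout bound: 2 ≤ 2 = deg(f)·deg(g), as expected for curves with no common component (the bound is attained).


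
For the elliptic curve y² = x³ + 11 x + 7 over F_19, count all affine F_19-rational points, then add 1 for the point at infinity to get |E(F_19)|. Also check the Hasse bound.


Affine points = {(0, 8), (0, 11), (1, 0), (4, 1), (4, 18), (5, 4), (5, 15), (6, 2), (6, 17), (7, 3), (7, 16), (12, 9), (12, 10), (14, 6), (14, 13), (16, 2), (16, 17)}; affine count = 17; |E(F_19)| = 18.

Discriminant check: Δ ∝ 4a³ + 27b² = 4·11³ + 27·7² = 4·1331 + 27·49 ≡ 16 (mod 19). Nonzero ⇒ E is nonsingular.
For each x ∈ F_19, compute rhs = x³ + 11·x + 7 mod 19, then count y ∈ F_19 with y² ≡ rhs.
  x = 0: rhs = 7, matching y values: 8, 11 (2 points).
  x = 1: rhs = 0, matching y values: 0 (1 points).
  x = 2: rhs = 18, matching y values: none (0 points).
  x = 3: rhs = 10, matching y values: none (0 points).
  x = 4: rhs = 1, matching y values: 1, 18 (2 points).
  x = 5: rhs = 16, matching y values: 4, 15 (2 points).
  x = 6: rhs = 4, matching y values: 2, 17 (2 points).
  x = 7: rhs = 9, matching y values: 3, 16 (2 points).
  x = 8: rhs = 18, matching y values: none (0 points).
  x = 9: rhs = 18, matching y values: none (0 points).
  x = 10: rhs = 15, matching y values: none (0 points).
  x = 11: rhs = 15, matching y values: none (0 points).
  x = 12: rhs = 5, matching y values: 9, 10 (2 points).
  x = 13: rhs = 10, matching y values: none (0 points).
  x = 14: rhs = 17, matching y values: 6, 13 (2 points).
  x = 15: rhs = 13, matching y values: none (0 points).
  x = 16: rhs = 4, matching y values: 2, 17 (2 points).
  x = 17: rhs = 15, matching y values: none (0 points).
  x = 18: rhs = 14, matching y values: none (0 points).
Total affine count: 17.
Full point count |E(F_19)| = 17 + 1 = 18.
Hasse bound: |18 − (19+1)| = |-2| = 2 ≤ 2√19 ≈ 8.7178 ✓.


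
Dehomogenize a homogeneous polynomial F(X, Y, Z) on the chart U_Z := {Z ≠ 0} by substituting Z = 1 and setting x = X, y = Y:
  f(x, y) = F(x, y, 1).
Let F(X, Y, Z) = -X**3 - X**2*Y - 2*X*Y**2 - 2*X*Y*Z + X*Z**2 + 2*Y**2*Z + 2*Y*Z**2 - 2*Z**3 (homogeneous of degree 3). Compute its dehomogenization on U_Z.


f(x, y) = -x**3 - x**2*y - 2*x*y**2 - 2*x*y + x + 2*y**2 + 2*y - 2

On U_Z we set Z = 1. Each monomial c·X^i·Y^j·Z^k in F becomes c·x^i·y^j·1^k = c·x^i·y^j.
Substituting Z = 1: F(X, Y, 1) = -x**3 - x**2*y - 2*x*y**2 - 2*x*y + x + 2*y**2 + 2*y - 2.
Note: deg(f) ≤ deg(F) = 3; strict inequality happens when F is divisible by Z (lost terms).


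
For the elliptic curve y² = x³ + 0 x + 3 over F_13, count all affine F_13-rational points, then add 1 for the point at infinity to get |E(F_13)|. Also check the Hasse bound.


Affine points = {(0, 4), (0, 9), (1, 2), (1, 11), (3, 2), (3, 11), (9, 2), (9, 11)}; affine count = 8; |E(F_13)| = 9.

Discriminant check: Δ ∝ 4a³ + 27b² = 4·0³ + 27·3² = 4·0 + 27·9 ≡ 9 (mod 13). Nonzero ⇒ E is nonsingular.
For each x ∈ F_13, compute rhs = x³ + 0·x + 3 mod 13, then count y ∈ F_13 with y² ≡ rhs.
  x = 0: rhs = 3, matching y values: 4, 9 (2 points).
  x = 1: rhs = 4, matching y values: 2, 11 (2 points).
  x = 2: rhs = 11, matching y values: none (0 points).
  x = 3: rhs = 4, matching y values: 2, 11 (2 points).
  x = 4: rhs = 2, matching y values: none (0 points).
  x = 5: rhs = 11, matching y values: none (0 points).
  x = 6: rhs = 11, matching y values: none (0 points).
  x = 7: rhs = 8, matching y values: none (0 points).
  x = 8: rhs = 8, matching y values: none (0 points).
  x = 9: rhs = 4, matching y values: 2, 11 (2 points).
  x = 10: rhs = 2, matching y values: none (0 points).
  x = 11: rhs = 8, matching y values: none (0 points).
  x = 12: rhs = 2, matching y values: none (0 points).
Total affine count: 8.
Full point count |E(F_13)| = 8 + 1 = 9.
Hasse bound: |9 − (13+1)| = |-5| = 5 ≤ 2√13 ≈ 7.2111 ✓.


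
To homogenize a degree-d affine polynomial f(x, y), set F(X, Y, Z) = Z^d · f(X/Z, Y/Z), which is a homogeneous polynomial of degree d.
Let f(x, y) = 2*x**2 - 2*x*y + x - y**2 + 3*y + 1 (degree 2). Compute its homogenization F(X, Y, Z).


F(X, Y, Z) = 2*X**2 - 2*X*Y + X*Z - Y**2 + 3*Y*Z + Z**2

deg(f) = 2.
Substitute x = X/Z, y = Y/Z into f, then multiply by Z^2.
  monomial 2·x^2·y^0 ↦ 2·X^2·Y^0·Z^0.
  monomial -2·x^1·y^1 ↦ -2·X^1·Y^1·Z^0.
  monomial 1·x^1·y^0 ↦ 1·X^1·Y^0·Z^1.
  monomial -1·x^0·y^2 ↦ -1·X^0·Y^2·Z^0.
  monomial 3·x^0·y^1 ↦ 3·X^0·Y^1·Z^1.
  monomial 1·x^0·y^0 ↦ 1·X^0·Y^0·Z^2.
Collecting: F(X, Y, Z) = 2*X**2 - 2*X*Y + X*Z - Y**2 + 3*Y*Z + Z**2.


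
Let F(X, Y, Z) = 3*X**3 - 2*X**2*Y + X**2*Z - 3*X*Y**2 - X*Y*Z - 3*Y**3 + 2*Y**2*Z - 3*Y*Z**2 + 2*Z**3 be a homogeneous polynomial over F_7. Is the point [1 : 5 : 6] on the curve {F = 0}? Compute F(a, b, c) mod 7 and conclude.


F(1,5,6) ≡ 5 (mod 7); P is NOT on the curve.

Evaluate F(1, 5, 6) term-by-term (mod 7).
  3*X**3 ↦ 3·1·1·1 = 3
  -2*X**2*Y ↦ -2·1·5·1 = -10
  X**2*Z ↦ 1·1·1·6 = 6
  -3*X*Y**2 ↦ -3·1·25·1 = -75
  -X*Y*Z ↦ -1·1·5·6 = -30
  -3*Y**3 ↦ -3·1·125·1 = -375
  2*Y**2*Z ↦ 2·1·25·6 = 300
  -3*Y*Z**2 ↦ -3·1·5·36 = -540
  2*Z**3 ↦ 2·1·1·216 = 432
Sum: F(1, 5, 6) = (3) + (-10) + (6) + (-75) + (-30) + (-375) + (300) + (-540) + (432) = -289.
Reducing mod 7: -289 ≡ 5 (mod 7).
Since F(a, b, c) ≡ 5 ≠ 0 (mod 7), P does NOT lie on the curve.


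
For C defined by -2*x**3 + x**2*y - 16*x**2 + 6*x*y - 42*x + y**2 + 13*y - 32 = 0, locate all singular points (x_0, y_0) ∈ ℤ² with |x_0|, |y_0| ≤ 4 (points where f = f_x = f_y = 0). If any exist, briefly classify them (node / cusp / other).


Singular points: {(-3, -2)}; classification: cusp.

Compute partial derivatives:
  f_x = -6*x**2 + 2*x*y - 32*x + 6*y - 42.
  f_y = x**2 + 6*x + 2*y + 13.
Scan x_0 ∈ {−4, ..., 4}. For each x_0, f_y(x_0, y) is a polynomial in y; find its integer roots y ∈ {−4, ..., 4}, then test f_x and f at those candidates.
  x = -4: f_y(-4, y) = 2*y + 5; no integer root y with |y| ≤ 4.
  x = -3: f_y(-3, y) = 2*y + 4; vanishes at y ∈ {-2}. (-3, -2): f_x = 0, f = 0 — SINGULAR.
  x = -2: f_y(-2, y) = 2*y + 5; no integer root y with |y| ≤ 4.
  x = -1: f_y(-1, y) = 2*y + 8; vanishes at y ∈ {-4}. (-1, -4): f_x = -32 ≠ 0.
  x = 0: f_y(0, y) = 2*y + 13; no integer root y with |y| ≤ 4.
  x = 1: f_y(1, y) = 2*y + 20; no integer root y with |y| ≤ 4.
  x = 2: f_y(2, y) = 2*y + 29; no integer root y with |y| ≤ 4.
  x = 3: f_y(3, y) = 2*y + 40; no integer root y with |y| ≤ 4.
  x = 4: f_y(4, y) = 2*y + 53; no integer root y with |y| ≤ 4.
Only singular point on the grid: (-3, -2).
Classify: substitute x = -3 + u, y = -2 + v and expand: f = -2*u**3 + u**2*v + v**2.
No constant or linear terms (consistent with a singular point). Quadratic part: v**2. Cubic part: -2*u**3 + u**2*v.
The quadratic part v**2 is a perfect square, so there is a single (double) tangent line v = 0, i.e. y = -2. Restricting the cubic part to that line (v = 0) leaves -2*u**3 ≠ 0, so f is not divisible by v and the branch is v² ≈ 2*u**3 to lowest order — this is a cusp.
Classification: cusp.


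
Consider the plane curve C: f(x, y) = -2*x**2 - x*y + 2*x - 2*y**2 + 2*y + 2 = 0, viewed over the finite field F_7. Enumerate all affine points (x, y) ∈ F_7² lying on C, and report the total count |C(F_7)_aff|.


Affine F_7-points: {(6, 6)}; count = 1.

For each of the 49 pairs (x, y) ∈ F_7², evaluate f(x, y) mod 7. Record the zeros.
  x = 0: [0↦2, 1↦2, 2↦5, 3↦4, 4↦6, 5↦4, 6↦5]  zeros at y ∈ ∅
  x = 1: [0↦2, 1↦1, 2↦3, 3↦1, 4↦2, 5↦6, 6↦6]  zeros at y ∈ ∅
  x = 2: [0↦5, 1↦3, 2↦4, 3↦1, 4↦1, 5↦4, 6↦3]  zeros at y ∈ ∅
  x = 3: [0↦4, 1↦1, 2↦1, 3↦4, 4↦3, 5↦5, 6↦3]  zeros at y ∈ ∅
  x = 4: [0↦6, 1↦2, 2↦1, 3↦3, 4↦1, 5↦2, 6↦6]  zeros at y ∈ ∅
  x = 5: [0↦4, 1↦6, 2↦4, 3↦5, 4↦2, 5↦2, 6↦5]  zeros at y ∈ ∅
  x = 6: [0↦5, 1↦6, 2↦3, 3↦3, 4↦6, 5↦5, 6↦0]  zeros at y ∈ {6}
Collecting zeros: affine points = {(6, 6)}.
Total count |C(F_7)_aff| = 1.


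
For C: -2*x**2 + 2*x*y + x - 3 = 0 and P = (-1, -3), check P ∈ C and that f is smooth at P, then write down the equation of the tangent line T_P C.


Tangent line at P: -x - 2*y - 7 = 0.

Step 1: f(-1, -3) = 0, so P lies on C.
Step 2: partial derivatives
  f_x(x, y) = -4*x + 2*y + 1, f_y(x, y) = 2*x.
  f_x(P) = -1, f_y(P) = -2 (gradient nonzero, so P is smooth).
Step 3: tangent line at P: -1·(x − -1) + -2·(y − -3) = 0.
Expanding: -x - 2*y - 7 = 0.


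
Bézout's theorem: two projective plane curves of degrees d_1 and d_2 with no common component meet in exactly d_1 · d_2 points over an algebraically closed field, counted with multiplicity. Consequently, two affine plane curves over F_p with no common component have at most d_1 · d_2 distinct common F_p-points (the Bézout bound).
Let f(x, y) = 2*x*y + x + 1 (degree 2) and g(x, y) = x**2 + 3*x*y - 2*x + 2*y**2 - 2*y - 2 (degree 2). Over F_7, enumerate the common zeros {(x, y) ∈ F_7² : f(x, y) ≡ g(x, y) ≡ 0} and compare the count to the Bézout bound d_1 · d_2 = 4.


Common zeros: ∅; count = 0; Bézout bound = 4.

deg(f) = 2, deg(g) = 2, so Bézout bound = 4.
Scan x ∈ F_7. For each x, list the y ∈ F_7 with f(x, y) ≡ 0 and those with g(x, y) ≡ 0 (mod 7); the common zeros in that column are the intersection.
  x = 0: f ≡ 0 at y ∈ ∅; g ≡ 0 at y ∈ ∅; common: ∅.
  x = 1: f ≡ 0 at y ∈ {6}; g ≡ 0 at y ∈ {1, 2}; common: ∅.
  x = 2: f ≡ 0 at y ∈ {1}; g ≡ 0 at y ∈ {2, 3}; common: ∅.
  x = 3: f ≡ 0 at y ∈ {4}; g ≡ 0 at y ∈ ∅; common: ∅.
  x = 4: f ≡ 0 at y ∈ {2}; g ≡ 0 at y ∈ ∅; common: ∅.
  x = 5: f ≡ 0 at y ∈ {5}; g ≡ 0 at y ∈ {1, 3}; common: ∅.
  x = 6: f ≡ 0 at y ∈ {0}; g ≡ 0 at y ∈ ∅; common: ∅.
Collecting: common zeros = ∅, so the count is 0.
Comparison with the Bézout bound: 0 ≤ 4 = deg(f)·deg(g), as expected for curves with no common component (the affine F_7-count falls short of the bound because intersections may lie at infinity, over extension fields, or carry multiplicity).


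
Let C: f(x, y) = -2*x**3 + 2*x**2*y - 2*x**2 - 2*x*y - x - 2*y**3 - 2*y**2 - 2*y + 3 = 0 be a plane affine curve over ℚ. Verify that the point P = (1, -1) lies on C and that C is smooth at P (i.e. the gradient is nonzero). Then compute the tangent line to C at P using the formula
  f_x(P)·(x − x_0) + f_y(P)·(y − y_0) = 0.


Tangent line at P: -13*x - 4*y + 9 = 0.

Step 1: f(1, -1) = 0, so P lies on C.
Step 2: partial derivatives
  f_x(x, y) = -6*x**2 + 4*x*y - 4*x - 2*y - 1, f_y(x, y) = 2*x**2 - 2*x - 6*y**2 - 4*y - 2.
  f_x(P) = -13, f_y(P) = -4 (gradient nonzero, so P is smooth).
Step 3: tangent line at P: -13·(x − 1) + -4·(y − -1) = 0.
Expanding: -13*x - 4*y + 9 = 0.


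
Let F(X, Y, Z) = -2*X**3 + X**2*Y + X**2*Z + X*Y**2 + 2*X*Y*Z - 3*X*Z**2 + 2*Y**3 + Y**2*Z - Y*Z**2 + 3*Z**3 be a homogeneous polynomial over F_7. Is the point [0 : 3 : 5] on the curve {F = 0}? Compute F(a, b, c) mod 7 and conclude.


F(0,3,5) ≡ 0 (mod 7); P is on the curve.

Evaluate F(0, 3, 5) term-by-term (mod 7).
  -2*X**3 ↦ -2·0·1·1 = 0
  X**2*Y ↦ 1·0·3·1 = 0
  X**2*Z ↦ 1·0·1·5 = 0
  X*Y**2 ↦ 1·0·9·1 = 0
  2*X*Y*Z ↦ 2·0·3·5 = 0
  -3*X*Z**2 ↦ -3·0·1·25 = 0
  2*Y**3 ↦ 2·1·27·1 = 54
  Y**2*Z ↦ 1·1·9·5 = 45
  -Y*Z**2 ↦ -1·1·3·25 = -75
  3*Z**3 ↦ 3·1·1·125 = 375
Sum: F(0, 3, 5) = (0) + (0) + (0) + (0) + (0) + (0) + (54) + (45) + (-75) + (375) = 399.
Reducing mod 7: 399 ≡ 0 (mod 7).
Since F(a, b, c) ≡ 0 (mod 7), P lies on the curve.


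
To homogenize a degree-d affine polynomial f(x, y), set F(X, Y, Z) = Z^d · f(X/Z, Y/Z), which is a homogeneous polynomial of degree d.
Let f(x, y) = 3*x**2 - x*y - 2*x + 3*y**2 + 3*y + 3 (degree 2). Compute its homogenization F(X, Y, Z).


F(X, Y, Z) = 3*X**2 - X*Y - 2*X*Z + 3*Y**2 + 3*Y*Z + 3*Z**2

deg(f) = 2.
Substitute x = X/Z, y = Y/Z into f, then multiply by Z^2.
  monomial 3·x^2·y^0 ↦ 3·X^2·Y^0·Z^0.
  monomial -1·x^1·y^1 ↦ -1·X^1·Y^1·Z^0.
  monomial -2·x^1·y^0 ↦ -2·X^1·Y^0·Z^1.
  monomial 3·x^0·y^2 ↦ 3·X^0·Y^2·Z^0.
  monomial 3·x^0·y^1 ↦ 3·X^0·Y^1·Z^1.
  monomial 3·x^0·y^0 ↦ 3·X^0·Y^0·Z^2.
Collecting: F(X, Y, Z) = 3*X**2 - X*Y - 2*X*Z + 3*Y**2 + 3*Y*Z + 3*Z**2.


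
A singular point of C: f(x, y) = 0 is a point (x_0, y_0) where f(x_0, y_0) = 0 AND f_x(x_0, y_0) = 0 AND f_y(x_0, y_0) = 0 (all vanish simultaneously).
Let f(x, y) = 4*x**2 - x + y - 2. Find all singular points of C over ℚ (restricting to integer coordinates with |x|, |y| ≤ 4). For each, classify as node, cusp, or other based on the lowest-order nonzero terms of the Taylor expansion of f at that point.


No singular points in the scanned grid; C is smooth there.

Compute partial derivatives:
  f_x = 8*x - 1.
  f_y = 1.
f_y = 1 is a nonzero constant, so f_y never vanishes: no point (x, y) can satisfy f = f_x = f_y = 0. In particular no (x, y) ∈ {−4, ..., 4}² is singular; the curve is smooth.


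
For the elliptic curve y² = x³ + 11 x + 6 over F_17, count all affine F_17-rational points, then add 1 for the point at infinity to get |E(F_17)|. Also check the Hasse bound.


Affine points = {(1, 1), (1, 16), (2, 6), (2, 11), (3, 7), (3, 10), (5, 4), (5, 13), (6, 4), (6, 13), (7, 1), (7, 16), (9, 1), (9, 16), (11, 8), (11, 9), (12, 8), (12, 9), (13, 0)}; affine count = 19; |E(F_17)| = 20.

Discriminant check: Δ ∝ 4a³ + 27b² = 4·11³ + 27·6² = 4·1331 + 27·36 ≡ 6 (mod 17). Nonzero ⇒ E is nonsingular.
For each x ∈ F_17, compute rhs = x³ + 11·x + 6 mod 17, then count y ∈ F_17 with y² ≡ rhs.
  x = 0: rhs = 6, matching y values: none (0 points).
  x = 1: rhs = 1, matching y values: 1, 16 (2 points).
  x = 2: rhs = 2, matching y values: 6, 11 (2 points).
  x = 3: rhs = 15, matching y values: 7, 10 (2 points).
  x = 4: rhs = 12, matching y values: none (0 points).
  x = 5: rhs = 16, matching y values: 4, 13 (2 points).
  x = 6: rhs = 16, matching y values: 4, 13 (2 points).
  x = 7: rhs = 1, matching y values: 1, 16 (2 points).
  x = 8: rhs = 11, matching y values: none (0 points).
  x = 9: rhs = 1, matching y values: 1, 16 (2 points).
  x = 10: rhs = 11, matching y values: none (0 points).
  x = 11: rhs = 13, matching y values: 8, 9 (2 points).
  x = 12: rhs = 13, matching y values: 8, 9 (2 points).
  x = 13: rhs = 0, matching y values: 0 (1 points).
  x = 14: rhs = 14, matching y values: none (0 points).
  x = 15: rhs = 10, matching y values: none (0 points).
  x = 16: rhs = 11, matching y values: none (0 points).
Total affine count: 19.
Full point count |E(F_17)| = 19 + 1 = 20.
Hasse bound: |20 − (17+1)| = |2| = 2 ≤ 2√17 ≈ 8.2462 ✓.


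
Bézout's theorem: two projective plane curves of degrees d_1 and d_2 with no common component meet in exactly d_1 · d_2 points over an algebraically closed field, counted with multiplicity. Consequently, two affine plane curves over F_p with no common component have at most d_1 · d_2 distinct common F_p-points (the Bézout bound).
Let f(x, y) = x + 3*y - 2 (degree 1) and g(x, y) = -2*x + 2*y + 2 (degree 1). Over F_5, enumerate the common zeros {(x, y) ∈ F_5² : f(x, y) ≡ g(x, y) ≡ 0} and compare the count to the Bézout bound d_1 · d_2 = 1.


Common zeros: {(0, 4)}; count = 1; Bézout bound = 1.

deg(f) = 1, deg(g) = 1, so Bézout bound = 1.
Scan x ∈ F_5. For each x, list the y ∈ F_5 with f(x, y) ≡ 0 and those with g(x, y) ≡ 0 (mod 5); the common zeros in that column are the intersection.
  x = 0: f ≡ 0 at y ∈ {4}; g ≡ 0 at y ∈ {4}; common: {4}.
  x = 1: f ≡ 0 at y ∈ {2}; g ≡ 0 at y ∈ {0}; common: ∅.
  x = 2: f ≡ 0 at y ∈ {0}; g ≡ 0 at y ∈ {1}; common: ∅.
  x = 3: f ≡ 0 at y ∈ {3}; g ≡ 0 at y ∈ {2}; common: ∅.
  x = 4: f ≡ 0 at y ∈ {1}; g ≡ 0 at y ∈ {3}; common: ∅.
Collecting: common zeros = {(0, 4)}, so the count is 1.
Comparison with the Bézout bound: 1 ≤ 1 = deg(f)·deg(g), as expected for curves with no common component (the bound is attained).


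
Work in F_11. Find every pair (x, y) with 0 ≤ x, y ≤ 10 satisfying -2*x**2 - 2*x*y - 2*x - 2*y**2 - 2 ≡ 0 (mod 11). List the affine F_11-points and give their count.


Affine F_11-points: {(1, 5), (2, 3), (2, 6), (3, 9), (3, 10), (4, 2), (4, 5), (5, 3), (8, 4), (8, 10), (9, 4), (9, 9)}; count = 12.

For each of the 121 pairs (x, y) ∈ F_11², evaluate f(x, y) mod 11. Record the zeros.
  x = 0: [0↦9, 1↦7, 2↦1, 3↦2, 4↦10, 5↦3, 6↦3, 7↦10, 8↦2, 9↦1, 10↦7]  zeros at y ∈ ∅
  x = 1: [0↦5, 1↦1, 2↦4, 3↦3, 4↦9, 5↦0, 6↦9, 7↦3, 8↦4, 9↦1, 10↦5]  zeros at y ∈ {5}
  x = 2: [0↦8, 1↦2, 2↦3, 3↦0, 4↦4, 5↦4, 6↦0, 7↦3, 8↦2, 9↦8, 10↦10]  zeros at y ∈ {3, 6}
  x = 3: [0↦7, 1↦10, 2↦9, 3↦4, 4↦6, 5↦4, 6↦9, 7↦10, 8↦7, 9↦0, 10↦0]  zeros at y ∈ {9, 10}
  x = 4: [0↦2, 1↦3, 2↦0, 3↦4, 4↦4, 5↦0, 6↦3, 7↦2, 8↦8, 9↦10, 10↦8]  zeros at y ∈ {2, 5}
  x = 5: [0↦4, 1↦3, 2↦9, 3↦0, 4↦9, 5↦3, 6↦4, 7↦1, 8↦5, 9↦5, 10↦1]  zeros at y ∈ {3}
  x = 6: [0↦2, 1↦10, 2↦3, 3↦3, 4↦10, 5↦2, 6↦1, 7↦7, 8↦9, 9↦7, 10↦1]  zeros at y ∈ ∅
  x = 7: [0↦7, 1↦2, 2↦4, 3↦2, 4↦7, 5↦8, 6↦5, 7↦9, 8↦9, 9↦5, 10↦8]  zeros at y ∈ ∅
  x = 8: [0↦8, 1↦1, 2↦1, 3↦8, 4↦0, 5↦10, 6↦5, 7↦7, 8↦5, 9↦10, 10↦0]  zeros at y ∈ {4, 10}
  x = 9: [0↦5, 1↦7, 2↦5, 3↦10, 4↦0, 5↦8, 6↦1, 7↦1, 8↦8, 9↦0, 10↦10]  zeros at y ∈ {4, 9}
  x = 10: [0↦9, 1↦9, 2↦5, 3↦8, 4↦7, 5↦2, 6↦4, 7↦2, 8↦7, 9↦8, 10↦5]  zeros at y ∈ ∅
Collecting zeros: affine points = {(1, 5), (2, 3), (2, 6), (3, 9), (3, 10), (4, 2), (4, 5), (5, 3), (8, 4), (8, 10), (9, 4), (9, 9)}.
Total count |C(F_11)_aff| = 12.


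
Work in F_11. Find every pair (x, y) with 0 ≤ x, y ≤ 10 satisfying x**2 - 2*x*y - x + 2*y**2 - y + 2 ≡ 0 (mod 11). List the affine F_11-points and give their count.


Affine F_11-points: {(1, 3), (1, 4), (2, 9), (2, 10), (5, 0), (6, 3), (6, 9), (7, 0), (7, 2), (8, 4), (8, 10), (9, 2)}; count = 12.

For each of the 121 pairs (x, y) ∈ F_11², evaluate f(x, y) mod 11. Record the zeros.
  x = 0: [0↦2, 1↦3, 2↦8, 3↦6, 4↦8, 5↦3, 6↦2, 7↦5, 8↦1, 9↦1, 10↦5]  zeros at y ∈ ∅
  x = 1: [0↦2, 1↦1, 2↦4, 3↦0, 4↦0, 5↦4, 6↦1, 7↦2, 8↦7, 9↦5, 10↦7]  zeros at y ∈ {3, 4}
  x = 2: [0↦4, 1↦1, 2↦2, 3↦7, 4↦5, 5↦7, 6↦2, 7↦1, 8↦4, 9↦0, 10↦0]  zeros at y ∈ {9, 10}
  x = 3: [0↦8, 1↦3, 2↦2, 3↦5, 4↦1, 5↦1, 6↦5, 7↦2, 8↦3, 9↦8, 10↦6]  zeros at y ∈ ∅
  x = 4: [0↦3, 1↦7, 2↦4, 3↦5, 4↦10, 5↦8, 6↦10, 7↦5, 8↦4, 9↦7, 10↦3]  zeros at y ∈ ∅
  x = 5: [0↦0, 1↦2, 2↦8, 3↦7, 4↦10, 5↦6, 6↦6, 7↦10, 8↦7, 9↦8, 10↦2]  zeros at y ∈ {0}
  x = 6: [0↦10, 1↦10, 2↦3, 3↦0, 4↦1, 5↦6, 6↦4, 7↦6, 8↦1, 9↦0, 10↦3]  zeros at y ∈ {3, 9}
  x = 7: [0↦0, 1↦9, 2↦0, 3↦6, 4↦5, 5↦8, 6↦4, 7↦4, 8↦8, 9↦5, 10↦6]  zeros at y ∈ {0, 2}
  x = 8: [0↦3, 1↦10, 2↦10, 3↦3, 4↦0, 5↦1, 6↦6, 7↦4, 8↦6, 9↦1, 10↦0]  zeros at y ∈ {4, 10}
  x = 9: [0↦8, 1↦2, 2↦0, 3↦2, 4↦8, 5↦7, 6↦10, 7↦6, 8↦6, 9↦10, 10↦7]  zeros at y ∈ {2}
  x = 10: [0↦4, 1↦7, 2↦3, 3↦3, 4↦7, 5↦4, 6↦5, 7↦10, 8↦8, 9↦10, 10↦5]  zeros at y ∈ ∅
Collecting zeros: affine points = {(1, 3), (1, 4), (2, 9), (2, 10), (5, 0), (6, 3), (6, 9), (7, 0), (7, 2), (8, 4), (8, 10), (9, 2)}.
Total count |C(F_11)_aff| = 12.


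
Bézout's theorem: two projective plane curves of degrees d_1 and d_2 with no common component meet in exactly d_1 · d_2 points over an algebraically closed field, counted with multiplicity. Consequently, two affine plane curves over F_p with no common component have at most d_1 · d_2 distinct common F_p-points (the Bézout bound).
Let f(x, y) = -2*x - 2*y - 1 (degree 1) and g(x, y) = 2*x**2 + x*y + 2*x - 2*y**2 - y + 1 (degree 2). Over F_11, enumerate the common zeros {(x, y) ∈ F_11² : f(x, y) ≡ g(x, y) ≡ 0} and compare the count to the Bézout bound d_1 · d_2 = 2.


Common zeros: ∅; count = 0; Bézout bound = 2.

deg(f) = 1, deg(g) = 2, so Bézout bound = 2.
Scan x ∈ F_11. For each x, list the y ∈ F_11 with f(x, y) ≡ 0 and those with g(x, y) ≡ 0 (mod 11); the common zeros in that column are the intersection.
  x = 0: f ≡ 0 at y ∈ {5}; g ≡ 0 at y ∈ {6, 10}; common: ∅.
  x = 1: f ≡ 0 at y ∈ {4}; g ≡ 0 at y ∈ ∅; common: ∅.
  x = 2: f ≡ 0 at y ∈ {3}; g ≡ 0 at y ∈ ∅; common: ∅.
  x = 3: f ≡ 0 at y ∈ {2}; g ≡ 0 at y ∈ ∅; common: ∅.
  x = 4: f ≡ 0 at y ∈ {1}; g ≡ 0 at y ∈ ∅; common: ∅.
  x = 5: f ≡ 0 at y ∈ {0}; g ≡ 0 at y ∈ {3, 10}; common: ∅.
  x = 6: f ≡ 0 at y ∈ {10}; g ≡ 0 at y ∈ {1, 7}; common: ∅.
  x = 7: f ≡ 0 at y ∈ {9}; g ≡ 0 at y ∈ {6, 8}; common: ∅.
  x = 8: f ≡ 0 at y ∈ {8}; g ≡ 0 at y ∈ ∅; common: ∅.
  x = 9: f ≡ 0 at y ∈ {7}; g ≡ 0 at y ∈ {1, 3}; common: ∅.
  x = 10: f ≡ 0 at y ∈ {6}; g ≡ 0 at y ∈ {2, 8}; common: ∅.
Collecting: common zeros = ∅, so the count is 0.
Comparison with the Bézout bound: 0 ≤ 2 = deg(f)·deg(g), as expected for curves with no common component (the affine F_11-count falls short of the bound because intersections may lie at infinity, over extension fields, or carry multiplicity).


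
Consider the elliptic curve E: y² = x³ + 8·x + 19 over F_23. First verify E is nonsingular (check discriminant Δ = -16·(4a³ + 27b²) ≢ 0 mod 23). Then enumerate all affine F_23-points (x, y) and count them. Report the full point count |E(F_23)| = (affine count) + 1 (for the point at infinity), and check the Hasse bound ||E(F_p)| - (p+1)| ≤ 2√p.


Affine points = {(3, 1), (3, 22), (4, 0), (5, 0), (7, 2), (7, 21), (10, 8), (10, 15), (11, 9), (11, 14), (12, 7), (12, 16), (14, 0), (15, 8), (15, 15), (17, 10), (17, 13), (21, 8), (21, 15)}; affine count = 19; |E(F_23)| = 20.

Discriminant check: Δ ∝ 4a³ + 27b² = 4·8³ + 27·19² = 4·512 + 27·361 ≡ 19 (mod 23). Nonzero ⇒ E is nonsingular.
For each x ∈ F_23, compute rhs = x³ + 8·x + 19 mod 23, then count y ∈ F_23 with y² ≡ rhs.
  x = 0: rhs = 19, matching y values: none (0 points).
  x = 1: rhs = 5, matching y values: none (0 points).
  x = 2: rhs = 20, matching y values: none (0 points).
  x = 3: rhs = 1, matching y values: 1, 22 (2 points).
  x = 4: rhs = 0, matching y values: 0 (1 points).
  x = 5: rhs = 0, matching y values: 0 (1 points).
  x = 6: rhs = 7, matching y values: none (0 points).
  x = 7: rhs = 4, matching y values: 2, 21 (2 points).
  x = 8: rhs = 20, matching y values: none (0 points).
  x = 9: rhs = 15, matching y values: none (0 points).
  x = 10: rhs = 18, matching y values: 8, 15 (2 points).
  x = 11: rhs = 12, matching y values: 9, 14 (2 points).
  x = 12: rhs = 3, matching y values: 7, 16 (2 points).
  x = 13: rhs = 20, matching y values: none (0 points).
  x = 14: rhs = 0, matching y values: 0 (1 points).
  x = 15: rhs = 18, matching y values: 8, 15 (2 points).
  x = 16: rhs = 11, matching y values: none (0 points).
  x = 17: rhs = 8, matching y values: 10, 13 (2 points).
  x = 18: rhs = 15, matching y values: none (0 points).
  x = 19: rhs = 15, matching y values: none (0 points).
  x = 20: rhs = 14, matching y values: none (0 points).
  x = 21: rhs = 18, matching y values: 8, 15 (2 points).
  x = 22: rhs = 10, matching y values: none (0 points).
Total affine count: 19.
Full point count |E(F_23)| = 19 + 1 = 20.
Hasse bound: |20 − (23+1)| = |-4| = 4 ≤ 2√23 ≈ 9.5917 ✓.
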